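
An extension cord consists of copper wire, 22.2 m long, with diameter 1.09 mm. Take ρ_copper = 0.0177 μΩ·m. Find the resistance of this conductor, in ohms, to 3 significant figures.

0.421 Ω

ρ = 0.0177 μΩ·m = 1.77×10^-8 Ω·m
A = π(d/2)² = π(5.4500e-04 m)² = 9.331e-07 m²
R = ρL/A = (1.77×10^-8)(22.2 m)/(9.331e-07 m²) = 0.421 Ω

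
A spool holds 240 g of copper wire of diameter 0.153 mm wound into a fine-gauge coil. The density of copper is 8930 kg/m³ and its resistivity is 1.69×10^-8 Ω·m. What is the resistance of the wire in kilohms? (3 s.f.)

A = π(d/2)² = π(7.6500e-05 m)² = 1.8385e-08 m²
L = m/(density·A) = 0.24/(8930×1.8385e-08) = 1462 m
R = ρL/A = (1.69×10^-8)(1462)/(1.8385e-08) = 1.34 kΩ

1.34 kΩ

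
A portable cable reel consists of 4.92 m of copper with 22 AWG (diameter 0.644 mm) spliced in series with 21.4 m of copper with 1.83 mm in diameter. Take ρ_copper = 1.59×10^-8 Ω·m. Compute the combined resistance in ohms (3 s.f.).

0.370 Ω

Segment 1: A = π(0.644/2 mm)² = π(3.2200e-04 m)² = 3.257e-07 m²
R₁ = ρL/A = (1.59×10^-8)(4.92)/(3.257e-07) = 0.2402 Ω
Segment 2: A = π(d/2)² = π(9.1500e-04 m)² = 2.630e-06 m²
R₂ = (1.59×10^-8)(21.4)/(2.630e-06) = 0.1294 Ω
R = R₁ + R₂ = 0.370 Ω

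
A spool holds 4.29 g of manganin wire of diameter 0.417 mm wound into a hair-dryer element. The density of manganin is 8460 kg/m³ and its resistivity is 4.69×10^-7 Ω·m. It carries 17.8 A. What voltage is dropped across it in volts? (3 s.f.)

A = π(d/2)² = π(2.0850e-04 m)² = 1.3657e-07 m²
L = m/(density·A) = 0.00429/(8460×1.3657e-07) = 3.713 m
R = ρL/A = (4.69×10^-7)(3.713)/(1.3657e-07) = 12.75 Ω
V = IR = 17.8 × 12.75 = 227 V

227 V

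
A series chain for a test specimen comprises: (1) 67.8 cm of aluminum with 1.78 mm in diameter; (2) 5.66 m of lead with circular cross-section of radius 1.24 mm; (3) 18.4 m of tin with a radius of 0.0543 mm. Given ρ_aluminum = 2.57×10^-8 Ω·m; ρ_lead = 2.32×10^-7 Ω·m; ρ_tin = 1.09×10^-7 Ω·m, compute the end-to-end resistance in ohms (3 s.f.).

Seg 1: A = π(d/2)² = π(8.9000e-04 m)² = 2.488e-06 m²
R_1 = (2.57×10^-8)(0.678)/(2.488e-06) = 0.007002 Ω
Seg 2: A = πr² = π(1.2400e-03 m)² = 4.831e-06 m²
R_2 = (2.32×10^-7)(5.66)/(4.831e-06) = 0.2718 Ω
Seg 3: A = πr² = π(5.4300e-05 m)² = 9.263e-09 m²
R_3 = (1.09×10^-7)(18.4)/(9.263e-09) = 216.5 Ω
R_total = R_1 + R_2 + R_3 = 217 Ω

217 Ω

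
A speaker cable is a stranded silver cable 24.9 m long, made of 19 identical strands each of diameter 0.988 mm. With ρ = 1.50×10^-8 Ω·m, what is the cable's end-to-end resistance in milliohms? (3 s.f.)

A_strand = π(4.9400e-04 m)² = 7.667e-07 m²
R_strand = ρL/A = (1.50×10^-8)(24.9)/(7.667e-07) = 0.4872 Ω
R_total = R_strand/N = 0.4872/19 = 25.6 mΩ

25.6 mΩ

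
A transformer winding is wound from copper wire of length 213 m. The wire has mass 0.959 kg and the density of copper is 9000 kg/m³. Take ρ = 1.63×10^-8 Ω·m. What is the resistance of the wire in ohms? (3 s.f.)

6.94 Ω

A = m/(density·L) = 0.959/(9000×213) = 5.0026e-07 m²
R = ρL/A = (1.63×10^-8)(213)/(5.0026e-07) = 6.94 Ω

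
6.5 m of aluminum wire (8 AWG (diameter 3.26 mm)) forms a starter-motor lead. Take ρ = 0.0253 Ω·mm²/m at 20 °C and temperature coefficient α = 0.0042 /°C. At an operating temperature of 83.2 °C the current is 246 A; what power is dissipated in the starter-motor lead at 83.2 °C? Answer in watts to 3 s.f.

ρ = 0.0253 Ω·mm²/m = 2.53×10^-8 Ω·m
A = π(3.26/2 mm)² = π(1.6300e-03 m)² = 8.347e-06 m²
R₍20₎ = ρL/A = (2.53×10^-8)(6.5)/(8.347e-06) = 0.0197 Ω
R₍83.2₎ = R₍20₎(1 + αΔT) = 0.0197 × (1 + 0.0042×63.2) = 0.02493 Ω
P = I²R = (246)² × 0.02493 = 1510 W

1510 W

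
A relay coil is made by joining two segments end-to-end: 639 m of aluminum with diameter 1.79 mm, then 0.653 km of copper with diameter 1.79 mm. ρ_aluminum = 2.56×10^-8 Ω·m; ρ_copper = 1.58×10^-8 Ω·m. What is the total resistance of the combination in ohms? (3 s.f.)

Segment 1: A = π(d/2)² = π(8.9500e-04 m)² = 2.516e-06 m²
R₁ = ρL/A = (2.56×10^-8)(639)/(2.516e-06) = 6.5 Ω
R₂ = (1.58×10^-8)(653)/(2.516e-06) = 4.1 Ω
R = R₁ + R₂ = 10.6 Ω

10.6 Ω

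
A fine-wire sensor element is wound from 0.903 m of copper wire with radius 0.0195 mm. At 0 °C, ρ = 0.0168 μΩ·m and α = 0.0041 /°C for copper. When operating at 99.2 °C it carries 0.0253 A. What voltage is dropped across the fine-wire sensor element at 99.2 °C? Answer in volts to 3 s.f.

ρ = 0.0168 μΩ·m = 1.68×10^-8 Ω·m
A = πr² = π(1.9500e-05 m)² = 1.195e-09 m²
R₍0₎ = ρL/A = (1.68×10^-8)(0.903)/(1.195e-09) = 12.7 Ω
R₍99.2₎ = R₍0₎(1 + αΔT) = 12.7 × (1 + 0.0041×99.2) = 17.86 Ω
V = IR = 0.0253 × 17.86 = 0.452 V

0.452 V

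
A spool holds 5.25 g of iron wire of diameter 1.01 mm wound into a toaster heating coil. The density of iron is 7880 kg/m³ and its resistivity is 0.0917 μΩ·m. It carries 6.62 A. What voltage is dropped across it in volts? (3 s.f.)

0.630 V

ρ = 0.0917 μΩ·m = 9.17×10^-8 Ω·m
A = π(d/2)² = π(5.0500e-04 m)² = 8.0118e-07 m²
L = m/(density·A) = 0.00525/(7880×8.0118e-07) = 0.8316 m
R = ρL/A = (9.17×10^-8)(0.8316)/(8.0118e-07) = 0.09518 Ω
V = IR = 6.62 × 0.09518 = 0.630 V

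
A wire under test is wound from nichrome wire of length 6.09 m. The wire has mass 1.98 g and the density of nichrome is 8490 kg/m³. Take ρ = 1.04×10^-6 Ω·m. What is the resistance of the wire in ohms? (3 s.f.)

A = m/(density·L) = 0.00198/(8490×6.09) = 3.8295e-08 m²
R = ρL/A = (1.04×10^-6)(6.09)/(3.8295e-08) = 165 Ω

165 Ω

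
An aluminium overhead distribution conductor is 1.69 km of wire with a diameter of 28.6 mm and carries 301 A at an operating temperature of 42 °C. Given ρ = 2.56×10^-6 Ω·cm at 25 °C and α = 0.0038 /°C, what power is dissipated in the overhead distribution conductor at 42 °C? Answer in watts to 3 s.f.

6500 W

ρ = 2.56×10^-6 Ω·cm = 2.56×10^-8 Ω·m
A = π(d/2)² = π(1.4300e-02 m)² = 6.424e-04 m²
R₍25₎ = ρL/A = (2.56×10^-8)(1690)/(6.424e-04) = 0.06734 Ω
R₍42₎ = R₍25₎(1 + αΔT) = 0.06734 × (1 + 0.0038×17) = 0.0717 Ω
P = I²R = (301)² × 0.0717 = 6500 W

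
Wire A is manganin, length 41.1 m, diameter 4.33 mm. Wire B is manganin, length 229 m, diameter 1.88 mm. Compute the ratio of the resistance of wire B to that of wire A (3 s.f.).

R ∝ ρL/d², so R_B/R_A = (L_B/L_A) × (d_A/d_B)²
= (229/41.1) × (4.33/1.88)² = 29.6

29.6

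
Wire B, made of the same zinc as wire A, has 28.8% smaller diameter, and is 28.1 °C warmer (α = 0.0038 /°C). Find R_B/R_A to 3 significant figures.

2.18

R ∝ ρL/d² with ρ ∝ (1+αΔT), so R_B/R_A = (1 − 28.8/100)⁻² × (1 + 0.0038×28.1)
= 1.973 × 1.107 = 2.18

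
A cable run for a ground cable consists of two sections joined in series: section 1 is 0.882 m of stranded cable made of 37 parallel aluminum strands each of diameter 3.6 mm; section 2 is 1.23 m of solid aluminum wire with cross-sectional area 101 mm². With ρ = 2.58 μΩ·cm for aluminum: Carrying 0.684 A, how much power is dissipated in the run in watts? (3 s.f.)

1.75×10^-4 W

ρ = 2.58 μΩ·cm = 2.58×10^-8 Ω·m
Section 1: A_strand = π(1.8000e-03)² = 1.018e-05 m²; R₁ = ρL/(N·A_s) = (2.58×10^-8)(0.882)/(37×1.018e-05) = 6.042×10^-5 Ω
Section 2: A = 101 mm² = 1.010e-04 m²
R₂ = (2.58×10^-8)(1.23)/(1.010e-04) = 3.142×10^-4 Ω
R = R₁ + R₂ = 3.746×10^-4 Ω
P = I²R = (0.684)² × 3.746×10^-4 = 1.75×10^-4 W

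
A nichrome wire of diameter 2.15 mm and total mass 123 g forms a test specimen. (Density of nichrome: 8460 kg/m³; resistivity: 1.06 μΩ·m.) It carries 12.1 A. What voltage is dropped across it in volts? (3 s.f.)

14.1 V

ρ = 1.06 μΩ·m = 1.06×10^-6 Ω·m
A = π(d/2)² = π(1.0750e-03 m)² = 3.6305e-06 m²
L = m/(density·A) = 0.123/(8460×3.6305e-06) = 4.005 m
R = ρL/A = (1.06×10^-6)(4.005)/(3.6305e-06) = 1.169 Ω
V = IR = 12.1 × 1.169 = 14.1 V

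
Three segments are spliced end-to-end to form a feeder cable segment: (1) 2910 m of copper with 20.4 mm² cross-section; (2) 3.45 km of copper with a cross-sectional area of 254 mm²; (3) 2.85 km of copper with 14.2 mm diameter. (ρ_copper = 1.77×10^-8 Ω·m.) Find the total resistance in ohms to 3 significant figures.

3.08 Ω

Seg 1: A = 20.4 mm² = 2.040e-05 m²
R_1 = (1.77×10^-8)(2910)/(2.040e-05) = 2.525 Ω
Seg 2: A = 254 mm² = 2.540e-04 m²
R_2 = (1.77×10^-8)(3450)/(2.540e-04) = 0.2404 Ω
Seg 3: A = π(d/2)² = π(7.1000e-03 m)² = 1.584e-04 m²
R_3 = (1.77×10^-8)(2850)/(1.584e-04) = 0.3185 Ω
R_total = R_1 + R_2 + R_3 = 3.08 Ω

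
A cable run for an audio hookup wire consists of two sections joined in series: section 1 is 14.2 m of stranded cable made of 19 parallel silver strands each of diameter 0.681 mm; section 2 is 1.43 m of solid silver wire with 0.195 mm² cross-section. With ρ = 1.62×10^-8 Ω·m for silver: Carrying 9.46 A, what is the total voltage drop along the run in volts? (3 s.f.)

Section 1: A_strand = π(3.4050e-04)² = 3.642e-07 m²; R₁ = ρL/(N·A_s) = (1.62×10^-8)(14.2)/(19×3.642e-07) = 0.03324 Ω
Section 2: A = 0.195 mm² = 1.950e-07 m²
R₂ = (1.62×10^-8)(1.43)/(1.950e-07) = 0.1188 Ω
R = R₁ + R₂ = 0.152 Ω
V = IR = 9.46 × 0.152 = 1.44 V

1.44 V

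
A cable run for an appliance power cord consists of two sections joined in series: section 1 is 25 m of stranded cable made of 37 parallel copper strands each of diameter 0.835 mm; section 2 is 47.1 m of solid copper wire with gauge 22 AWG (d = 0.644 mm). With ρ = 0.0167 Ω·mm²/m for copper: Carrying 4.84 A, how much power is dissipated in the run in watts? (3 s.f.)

57.1 W

ρ = 0.0167 Ω·mm²/m = 1.67×10^-8 Ω·m
Section 1: A_strand = π(4.1750e-04)² = 5.476e-07 m²; R₁ = ρL/(N·A_s) = (1.67×10^-8)(25)/(37×5.476e-07) = 0.02061 Ω
Section 2: A = π(0.644/2 mm)² = π(3.2200e-04 m)² = 3.257e-07 m²
R₂ = (1.67×10^-8)(47.1)/(3.257e-07) = 2.415 Ω
R = R₁ + R₂ = 2.435 Ω
P = I²R = (4.84)² × 2.435 = 57.1 W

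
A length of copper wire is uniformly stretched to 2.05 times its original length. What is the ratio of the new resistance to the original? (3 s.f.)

Volume constant ⇒ A' = A/k with k = 2.05. R' = ρ(kL)/(A/k) = k²R.
Factor = 4.20

4.20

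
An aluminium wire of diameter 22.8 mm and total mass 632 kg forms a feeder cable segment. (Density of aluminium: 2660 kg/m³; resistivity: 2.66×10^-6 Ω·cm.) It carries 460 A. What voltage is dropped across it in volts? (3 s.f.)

ρ = 2.66×10^-6 Ω·cm = 2.66×10^-8 Ω·m
A = π(d/2)² = π(1.1400e-02 m)² = 4.0828e-04 m²
L = m/(density·A) = 632/(2660×4.0828e-04) = 581.9 m
R = ρL/A = (2.66×10^-8)(581.9)/(4.0828e-04) = 0.03791 Ω
V = IR = 460 × 0.03791 = 17.4 V

17.4 V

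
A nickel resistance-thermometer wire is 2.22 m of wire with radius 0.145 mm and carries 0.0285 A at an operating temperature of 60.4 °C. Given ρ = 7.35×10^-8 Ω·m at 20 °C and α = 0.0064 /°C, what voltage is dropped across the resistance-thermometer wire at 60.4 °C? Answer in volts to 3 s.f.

A = πr² = π(1.4500e-04 m)² = 6.605e-08 m²
R₍20₎ = ρL/A = (7.35×10^-8)(2.22)/(6.605e-08) = 2.47 Ω
R₍60.4₎ = R₍20₎(1 + αΔT) = 2.47 × (1 + 0.0064×40.4) = 3.109 Ω
V = IR = 0.0285 × 3.109 = 0.0886 V

0.0886 V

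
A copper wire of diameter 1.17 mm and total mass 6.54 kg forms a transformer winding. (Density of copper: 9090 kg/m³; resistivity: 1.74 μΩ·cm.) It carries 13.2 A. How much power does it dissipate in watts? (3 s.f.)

1890 W

ρ = 1.74 μΩ·cm = 1.74×10^-8 Ω·m
A = π(d/2)² = π(5.8500e-04 m)² = 1.0751e-06 m²
L = m/(density·A) = 6.54/(9090×1.0751e-06) = 669.2 m
R = ρL/A = (1.74×10^-8)(669.2)/(1.0751e-06) = 10.83 Ω
P = I²R = (13.2)² × 10.83 = 1890 W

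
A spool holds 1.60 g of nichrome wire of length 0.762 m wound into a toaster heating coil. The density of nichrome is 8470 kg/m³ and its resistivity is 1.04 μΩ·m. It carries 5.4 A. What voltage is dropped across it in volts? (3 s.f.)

ρ = 1.04 μΩ·m = 1.04×10^-6 Ω·m
A = m/(density·L) = 0.0016/(8470×0.762) = 2.4790e-07 m²
R = ρL/A = (1.04×10^-6)(0.762)/(2.4790e-07) = 3.197 Ω
V = IR = 5.4 × 3.197 = 17.3 V

17.3 V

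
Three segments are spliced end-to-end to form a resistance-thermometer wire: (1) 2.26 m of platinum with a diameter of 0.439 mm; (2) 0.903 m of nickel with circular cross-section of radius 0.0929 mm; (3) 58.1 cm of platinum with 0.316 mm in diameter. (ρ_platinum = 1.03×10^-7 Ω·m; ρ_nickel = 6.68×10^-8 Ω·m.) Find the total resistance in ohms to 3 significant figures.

Seg 1: A = π(d/2)² = π(2.1950e-04 m)² = 1.514e-07 m²
R_1 = (1.03×10^-7)(2.26)/(1.514e-07) = 1.538 Ω
Seg 2: A = πr² = π(9.2900e-05 m)² = 2.711e-08 m²
R_2 = (6.68×10^-8)(0.903)/(2.711e-08) = 2.225 Ω
Seg 3: A = π(d/2)² = π(1.5800e-04 m)² = 7.843e-08 m²
R_3 = (1.03×10^-7)(0.581)/(7.843e-08) = 0.763 Ω
R_total = R_1 + R_2 + R_3 = 4.53 Ω

4.53 Ω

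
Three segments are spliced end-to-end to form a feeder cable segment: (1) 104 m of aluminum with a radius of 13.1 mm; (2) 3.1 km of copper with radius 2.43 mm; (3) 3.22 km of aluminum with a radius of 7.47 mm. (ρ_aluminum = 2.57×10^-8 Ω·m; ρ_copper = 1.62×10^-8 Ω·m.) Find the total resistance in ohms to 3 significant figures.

3.18 Ω

Seg 1: A = πr² = π(1.3100e-02 m)² = 5.391e-04 m²
R_1 = (2.57×10^-8)(104)/(5.391e-04) = 0.004958 Ω
Seg 2: A = πr² = π(2.4300e-03 m)² = 1.855e-05 m²
R_2 = (1.62×10^-8)(3100)/(1.855e-05) = 2.707 Ω
Seg 3: A = πr² = π(7.4700e-03 m)² = 1.753e-04 m²
R_3 = (2.57×10^-8)(3220)/(1.753e-04) = 0.4721 Ω
R_total = R_1 + R_2 + R_3 = 3.18 Ω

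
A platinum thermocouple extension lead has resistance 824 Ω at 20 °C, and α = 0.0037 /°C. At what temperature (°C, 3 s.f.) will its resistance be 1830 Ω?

R = R₀(1 + α(T − T₀)) ⇒ T = T₀ + (R/R₀ − 1)/α
T = 20 + (1830/824 − 1)/0.0037 = 20 + (1.221)/0.0037 = 350 °C

350 °C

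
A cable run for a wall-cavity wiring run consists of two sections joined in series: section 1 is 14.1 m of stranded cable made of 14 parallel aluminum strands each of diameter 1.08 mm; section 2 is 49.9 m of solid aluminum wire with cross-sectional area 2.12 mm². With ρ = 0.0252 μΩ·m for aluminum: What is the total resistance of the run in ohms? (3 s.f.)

ρ = 0.0252 μΩ·m = 2.52×10^-8 Ω·m
Section 1: A_strand = π(5.4000e-04)² = 9.161e-07 m²; R₁ = ρL/(N·A_s) = (2.52×10^-8)(14.1)/(14×9.161e-07) = 0.0277 Ω
Section 2: A = 2.12 mm² = 2.120e-06 m²
R₂ = (2.52×10^-8)(49.9)/(2.120e-06) = 0.5932 Ω
R = R₁ + R₂ = 0.621 Ω

0.621 Ω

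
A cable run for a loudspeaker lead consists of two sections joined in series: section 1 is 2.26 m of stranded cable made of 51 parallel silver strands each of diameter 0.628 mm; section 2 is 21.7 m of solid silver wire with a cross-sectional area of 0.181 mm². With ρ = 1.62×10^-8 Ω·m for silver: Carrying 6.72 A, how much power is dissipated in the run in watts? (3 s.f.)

Section 1: A_strand = π(3.1400e-04)² = 3.097e-07 m²; R₁ = ρL/(N·A_s) = (1.62×10^-8)(2.26)/(51×3.097e-07) = 0.002318 Ω
Section 2: A = 0.181 mm² = 1.810e-07 m²
R₂ = (1.62×10^-8)(21.7)/(1.810e-07) = 1.942 Ω
R = R₁ + R₂ = 1.945 Ω
P = I²R = (6.72)² × 1.945 = 87.8 W

87.8 W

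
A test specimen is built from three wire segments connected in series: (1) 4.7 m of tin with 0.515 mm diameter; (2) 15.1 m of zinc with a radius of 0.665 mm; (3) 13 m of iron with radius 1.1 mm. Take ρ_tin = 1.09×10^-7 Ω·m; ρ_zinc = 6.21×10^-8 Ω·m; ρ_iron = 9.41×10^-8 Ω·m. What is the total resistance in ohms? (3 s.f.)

3.46 Ω

Seg 1: A = π(d/2)² = π(2.5750e-04 m)² = 2.083e-07 m²
R_1 = (1.09×10^-7)(4.7)/(2.083e-07) = 2.459 Ω
Seg 2: A = πr² = π(6.6500e-04 m)² = 1.389e-06 m²
R_2 = (6.21×10^-8)(15.1)/(1.389e-06) = 0.675 Ω
Seg 3: A = πr² = π(1.1000e-03 m)² = 3.801e-06 m²
R_3 = (9.41×10^-8)(13)/(3.801e-06) = 0.3218 Ω
R_total = R_1 + R_2 + R_3 = 3.46 Ω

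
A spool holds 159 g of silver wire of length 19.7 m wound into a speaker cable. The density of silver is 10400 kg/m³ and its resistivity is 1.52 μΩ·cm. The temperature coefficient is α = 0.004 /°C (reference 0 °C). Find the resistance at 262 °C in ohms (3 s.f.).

ρ = 1.52 μΩ·cm = 1.52×10^-8 Ω·m
A = m/(density·L) = 0.159/(10400×19.7) = 7.7606e-07 m²
R = ρL/A = (1.52×10^-8)(19.7)/(7.7606e-07) = 0.3858 Ω
R(262 °C) = 0.3858 × (1 + 0.004×262) = 0.790 Ω

0.790 Ω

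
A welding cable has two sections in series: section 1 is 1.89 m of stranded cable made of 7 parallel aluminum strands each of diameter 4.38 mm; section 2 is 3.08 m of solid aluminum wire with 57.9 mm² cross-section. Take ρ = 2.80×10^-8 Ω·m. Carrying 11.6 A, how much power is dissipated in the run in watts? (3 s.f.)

Section 1: A_strand = π(2.1900e-03)² = 1.507e-05 m²; R₁ = ρL/(N·A_s) = (2.80×10^-8)(1.89)/(7×1.507e-05) = 5.017×10^-4 Ω
Section 2: A = 57.9 mm² = 5.790e-05 m²
R₂ = (2.80×10^-8)(3.08)/(5.790e-05) = 0.001489 Ω
R = R₁ + R₂ = 0.001991 Ω
P = I²R = (11.6)² × 0.001991 = 0.268 W

0.268 W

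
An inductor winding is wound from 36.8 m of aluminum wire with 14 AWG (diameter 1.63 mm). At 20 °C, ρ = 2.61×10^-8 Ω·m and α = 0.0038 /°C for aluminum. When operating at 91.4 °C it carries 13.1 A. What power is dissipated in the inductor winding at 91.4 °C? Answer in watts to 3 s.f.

A = π(1.63/2 mm)² = π(8.1500e-04 m)² = 2.087e-06 m²
R₍20₎ = ρL/A = (2.61×10^-8)(36.8)/(2.087e-06) = 0.4603 Ω
R₍91.4₎ = R₍20₎(1 + αΔT) = 0.4603 × (1 + 0.0038×71.4) = 0.5852 Ω
P = I²R = (13.1)² × 0.5852 = 100 W

100 W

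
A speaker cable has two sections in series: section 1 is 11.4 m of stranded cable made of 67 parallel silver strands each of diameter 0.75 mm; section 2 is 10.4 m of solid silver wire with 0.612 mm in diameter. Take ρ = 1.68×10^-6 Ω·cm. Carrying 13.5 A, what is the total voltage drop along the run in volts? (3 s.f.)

ρ = 1.68×10^-6 Ω·cm = 1.68×10^-8 Ω·m
Section 1: A_strand = π(3.7500e-04)² = 4.418e-07 m²; R₁ = ρL/(N·A_s) = (1.68×10^-8)(11.4)/(67×4.418e-07) = 0.00647 Ω
Section 2: A = π(d/2)² = π(3.0600e-04 m)² = 2.942e-07 m²
R₂ = (1.68×10^-8)(10.4)/(2.942e-07) = 0.594 Ω
R = R₁ + R₂ = 0.6004 Ω
V = IR = 13.5 × 0.6004 = 8.11 V

8.11 V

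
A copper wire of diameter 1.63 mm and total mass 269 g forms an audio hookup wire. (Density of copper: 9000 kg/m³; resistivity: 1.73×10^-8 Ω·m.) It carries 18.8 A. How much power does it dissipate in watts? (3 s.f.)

A = π(d/2)² = π(8.1500e-04 m)² = 2.0867e-06 m²
L = m/(density·A) = 0.269/(9000×2.0867e-06) = 14.32 m
R = ρL/A = (1.73×10^-8)(14.32)/(2.0867e-06) = 0.1187 Ω
P = I²R = (18.8)² × 0.1187 = 42.0 W

42.0 W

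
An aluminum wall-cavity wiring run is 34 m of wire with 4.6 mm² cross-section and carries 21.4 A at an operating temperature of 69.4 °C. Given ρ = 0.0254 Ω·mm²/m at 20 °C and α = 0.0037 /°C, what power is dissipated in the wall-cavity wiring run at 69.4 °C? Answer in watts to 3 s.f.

102 W

ρ = 0.0254 Ω·mm²/m = 2.54×10^-8 Ω·m
A = 4.6 mm² = 4.600e-06 m²
R₍20₎ = ρL/A = (2.54×10^-8)(34)/(4.600e-06) = 0.1877 Ω
R₍69.4₎ = R₍20₎(1 + αΔT) = 0.1877 × (1 + 0.0037×49.4) = 0.2221 Ω
P = I²R = (21.4)² × 0.2221 = 102 W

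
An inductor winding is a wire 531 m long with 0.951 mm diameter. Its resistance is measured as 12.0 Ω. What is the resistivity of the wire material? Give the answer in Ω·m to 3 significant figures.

A = π(d/2)² = π(4.7550e-04 m)² = 7.103e-07 m²
ρ = RA/L = (12)(7.103e-07)/(531) = 1.61×10^-8 Ω·m

1.61×10^-8 Ω·m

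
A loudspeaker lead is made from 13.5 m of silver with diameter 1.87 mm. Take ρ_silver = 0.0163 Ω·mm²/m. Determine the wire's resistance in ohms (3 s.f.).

ρ = 0.0163 Ω·mm²/m = 1.63×10^-8 Ω·m
A = π(d/2)² = π(9.3500e-04 m)² = 2.746e-06 m²
R = ρL/A = (1.63×10^-8)(13.5 m)/(2.746e-06 m²) = 0.0801 Ω

0.0801 Ω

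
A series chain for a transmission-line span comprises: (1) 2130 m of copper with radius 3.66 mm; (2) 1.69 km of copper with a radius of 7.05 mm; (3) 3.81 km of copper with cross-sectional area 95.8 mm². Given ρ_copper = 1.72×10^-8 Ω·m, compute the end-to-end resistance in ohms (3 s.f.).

1.74 Ω

Seg 1: A = πr² = π(3.6600e-03 m)² = 4.208e-05 m²
R_1 = (1.72×10^-8)(2130)/(4.208e-05) = 0.8706 Ω
Seg 2: A = πr² = π(7.0500e-03 m)² = 1.561e-04 m²
R_2 = (1.72×10^-8)(1690)/(1.561e-04) = 0.1862 Ω
Seg 3: A = 95.8 mm² = 9.580e-05 m²
R_3 = (1.72×10^-8)(3810)/(9.580e-05) = 0.6841 Ω
R_total = R_1 + R_2 + R_3 = 1.74 Ω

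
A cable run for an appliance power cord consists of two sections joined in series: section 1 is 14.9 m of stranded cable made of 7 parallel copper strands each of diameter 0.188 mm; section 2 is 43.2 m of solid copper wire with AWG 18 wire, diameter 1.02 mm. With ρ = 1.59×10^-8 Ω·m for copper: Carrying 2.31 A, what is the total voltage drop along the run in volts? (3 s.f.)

Section 1: A_strand = π(9.4000e-05)² = 2.776e-08 m²; R₁ = ρL/(N·A_s) = (1.59×10^-8)(14.9)/(7×2.776e-08) = 1.219 Ω
Section 2: A = π(1.02/2 mm)² = π(5.1000e-04 m)² = 8.171e-07 m²
R₂ = (1.59×10^-8)(43.2)/(8.171e-07) = 0.8406 Ω
R = R₁ + R₂ = 2.06 Ω
V = IR = 2.31 × 2.06 = 4.76 V

4.76 V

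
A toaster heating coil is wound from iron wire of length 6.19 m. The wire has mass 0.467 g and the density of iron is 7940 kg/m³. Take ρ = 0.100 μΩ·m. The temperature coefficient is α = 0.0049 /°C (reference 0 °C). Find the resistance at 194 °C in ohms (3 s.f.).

127 Ω

ρ = 0.100 μΩ·m = 1.00×10^-7 Ω·m
A = m/(density·L) = 4.670×10^-4/(7940×6.19) = 9.5018e-09 m²
R = ρL/A = (1.00×10^-7)(6.19)/(9.5018e-09) = 65.15 Ω
R(194 °C) = 65.15 × (1 + 0.0049×194) = 127 Ω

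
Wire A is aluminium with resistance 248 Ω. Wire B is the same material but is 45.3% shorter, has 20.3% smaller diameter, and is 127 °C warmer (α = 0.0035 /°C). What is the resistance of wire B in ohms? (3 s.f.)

R ∝ ρL/d² with ρ ∝ (1+αΔT), so R_B/R_A = (1 − 45.3/100) × (1 − 20.3/100)⁻² × (1 + 0.0035×127)
= 0.547 × 1.574 × 1.444 = 1.244
R_B = 1.244 × 248 = 308 Ω

308 Ω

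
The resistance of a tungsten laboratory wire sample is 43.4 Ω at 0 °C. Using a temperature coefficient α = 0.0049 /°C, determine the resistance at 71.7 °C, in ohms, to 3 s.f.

ΔT = 71.7 − 0 = 71.7 °C
R = R₀(1 + αΔT) = 43.4 × (1 + 0.0049×71.7) = 43.4 × 1.351 = 58.6 Ω

58.6 Ω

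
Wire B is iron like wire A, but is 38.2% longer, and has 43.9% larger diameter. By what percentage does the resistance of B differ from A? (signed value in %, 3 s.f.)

R ∝ L/d², so R_B/R_A = (1 + 38.2/100) × (1 + 43.9/100)⁻²
= 1.382 × 0.4829 = 0.6674
(R_B − R_A)/R_A = 0.6674 − 1 = -33.3%

-33.3%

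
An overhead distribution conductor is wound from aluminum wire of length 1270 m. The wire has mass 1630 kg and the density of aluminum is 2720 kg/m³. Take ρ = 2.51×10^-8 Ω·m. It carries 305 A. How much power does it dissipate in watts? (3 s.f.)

A = m/(density·L) = 1630/(2720×1270) = 4.7186e-04 m²
R = ρL/A = (2.51×10^-8)(1270)/(4.7186e-04) = 0.06756 Ω
P = I²R = (305)² × 0.06756 = 6280 W

6280 W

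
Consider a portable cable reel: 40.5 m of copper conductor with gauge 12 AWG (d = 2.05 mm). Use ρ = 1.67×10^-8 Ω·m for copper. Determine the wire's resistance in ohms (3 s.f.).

0.205 Ω

A = π(2.05/2 mm)² = π(1.0250e-03 m)² = 3.301e-06 m²
R = ρL/A = (1.67×10^-8)(40.5 m)/(3.301e-06 m²) = 0.205 Ω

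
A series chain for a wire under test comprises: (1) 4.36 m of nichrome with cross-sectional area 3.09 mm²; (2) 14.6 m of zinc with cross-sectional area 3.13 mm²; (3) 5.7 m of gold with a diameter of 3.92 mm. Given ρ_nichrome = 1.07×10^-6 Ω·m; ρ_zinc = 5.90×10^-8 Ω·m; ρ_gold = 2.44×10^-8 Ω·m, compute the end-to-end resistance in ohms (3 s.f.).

1.80 Ω

Seg 1: A = 3.09 mm² = 3.090e-06 m²
R_1 = (1.07×10^-6)(4.36)/(3.090e-06) = 1.51 Ω
Seg 2: A = 3.13 mm² = 3.130e-06 m²
R_2 = (5.90×10^-8)(14.6)/(3.130e-06) = 0.2752 Ω
Seg 3: A = π(d/2)² = π(1.9600e-03 m)² = 1.207e-05 m²
R_3 = (2.44×10^-8)(5.7)/(1.207e-05) = 0.01152 Ω
R_total = R_1 + R_2 + R_3 = 1.80 Ω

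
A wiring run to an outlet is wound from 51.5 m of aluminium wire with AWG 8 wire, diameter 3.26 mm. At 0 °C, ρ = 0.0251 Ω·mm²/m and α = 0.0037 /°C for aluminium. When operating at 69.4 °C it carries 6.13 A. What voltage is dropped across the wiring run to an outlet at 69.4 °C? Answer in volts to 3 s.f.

1.19 V

ρ = 0.0251 Ω·mm²/m = 2.51×10^-8 Ω·m
A = π(3.26/2 mm)² = π(1.6300e-03 m)² = 8.347e-06 m²
R₍0₎ = ρL/A = (2.51×10^-8)(51.5)/(8.347e-06) = 0.1549 Ω
R₍69.4₎ = R₍0₎(1 + αΔT) = 0.1549 × (1 + 0.0037×69.4) = 0.1946 Ω
V = IR = 6.13 × 0.1946 = 1.19 V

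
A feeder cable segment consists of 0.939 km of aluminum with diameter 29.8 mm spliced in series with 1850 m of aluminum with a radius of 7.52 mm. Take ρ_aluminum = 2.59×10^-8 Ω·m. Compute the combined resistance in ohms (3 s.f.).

0.305 Ω

Segment 1: A = π(d/2)² = π(1.4900e-02 m)² = 6.975e-04 m²
R₁ = ρL/A = (2.59×10^-8)(939)/(6.975e-04) = 0.03487 Ω
Segment 2: A = πr² = π(7.5200e-03 m)² = 1.777e-04 m²
R₂ = (2.59×10^-8)(1850)/(1.777e-04) = 0.2697 Ω
R = R₁ + R₂ = 0.305 Ω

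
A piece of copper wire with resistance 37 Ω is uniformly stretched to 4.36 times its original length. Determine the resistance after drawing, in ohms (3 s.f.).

703 Ω

Volume constant ⇒ A' = A/k with k = 4.36. R' = ρ(kL)/(A/k) = k²R.
R' = 19.01 × 37 = 703 Ω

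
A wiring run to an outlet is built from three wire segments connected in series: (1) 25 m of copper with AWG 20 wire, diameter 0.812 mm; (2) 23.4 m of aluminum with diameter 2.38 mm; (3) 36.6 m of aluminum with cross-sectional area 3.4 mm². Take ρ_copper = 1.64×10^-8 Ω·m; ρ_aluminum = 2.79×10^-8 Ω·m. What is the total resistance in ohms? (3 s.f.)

1.24 Ω

Seg 1: A = π(0.812/2 mm)² = π(4.0600e-04 m)² = 5.178e-07 m²
R_1 = (1.64×10^-8)(25)/(5.178e-07) = 0.7917 Ω
Seg 2: A = π(d/2)² = π(1.1900e-03 m)² = 4.449e-06 m²
R_2 = (2.79×10^-8)(23.4)/(4.449e-06) = 0.1467 Ω
Seg 3: A = 3.4 mm² = 3.400e-06 m²
R_3 = (2.79×10^-8)(36.6)/(3.400e-06) = 0.3003 Ω
R_total = R_1 + R_2 + R_3 = 1.24 Ω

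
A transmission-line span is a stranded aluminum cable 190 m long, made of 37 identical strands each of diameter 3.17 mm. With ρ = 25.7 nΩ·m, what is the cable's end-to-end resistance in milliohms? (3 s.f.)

ρ = 25.7 nΩ·m = 2.57×10^-8 Ω·m
A_strand = π(1.5850e-03 m)² = 7.892e-06 m²
R_strand = ρL/A = (2.57×10^-8)(190)/(7.892e-06) = 0.6187 Ω
R_total = R_strand/N = 0.6187/37 = 16.7 mΩ

16.7 mΩ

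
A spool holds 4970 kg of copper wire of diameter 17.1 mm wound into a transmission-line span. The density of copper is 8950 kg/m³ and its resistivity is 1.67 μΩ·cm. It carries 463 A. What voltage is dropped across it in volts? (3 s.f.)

ρ = 1.67 μΩ·cm = 1.67×10^-8 Ω·m
A = π(d/2)² = π(8.5500e-03 m)² = 2.2966e-04 m²
L = m/(density·A) = 4970/(8950×2.2966e-04) = 2418 m
R = ρL/A = (1.67×10^-8)(2418)/(2.2966e-04) = 0.1758 Ω
V = IR = 463 × 0.1758 = 81.4 V

81.4 V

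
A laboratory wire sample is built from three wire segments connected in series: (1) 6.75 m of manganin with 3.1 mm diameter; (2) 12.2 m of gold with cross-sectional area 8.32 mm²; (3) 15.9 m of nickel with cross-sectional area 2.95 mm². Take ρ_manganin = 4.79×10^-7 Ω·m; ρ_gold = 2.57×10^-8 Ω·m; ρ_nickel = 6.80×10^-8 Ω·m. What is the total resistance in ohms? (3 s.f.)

Seg 1: A = π(d/2)² = π(1.5500e-03 m)² = 7.548e-06 m²
R_1 = (4.79×10^-7)(6.75)/(7.548e-06) = 0.4284 Ω
Seg 2: A = 8.32 mm² = 8.320e-06 m²
R_2 = (2.57×10^-8)(12.2)/(8.320e-06) = 0.03769 Ω
Seg 3: A = 2.95 mm² = 2.950e-06 m²
R_3 = (6.80×10^-8)(15.9)/(2.950e-06) = 0.3665 Ω
R_total = R_1 + R_2 + R_3 = 0.833 Ω

0.833 Ω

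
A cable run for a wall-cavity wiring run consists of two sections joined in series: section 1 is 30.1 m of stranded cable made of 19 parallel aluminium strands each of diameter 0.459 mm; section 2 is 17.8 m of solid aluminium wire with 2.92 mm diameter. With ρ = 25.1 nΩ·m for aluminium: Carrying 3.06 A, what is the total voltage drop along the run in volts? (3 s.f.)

0.940 V

ρ = 25.1 nΩ·m = 2.51×10^-8 Ω·m
Section 1: A_strand = π(2.2950e-04)² = 1.655e-07 m²; R₁ = ρL/(N·A_s) = (2.51×10^-8)(30.1)/(19×1.655e-07) = 0.2403 Ω
Section 2: A = π(d/2)² = π(1.4600e-03 m)² = 6.697e-06 m²
R₂ = (2.51×10^-8)(17.8)/(6.697e-06) = 0.06672 Ω
R = R₁ + R₂ = 0.307 Ω
V = IR = 3.06 × 0.307 = 0.940 V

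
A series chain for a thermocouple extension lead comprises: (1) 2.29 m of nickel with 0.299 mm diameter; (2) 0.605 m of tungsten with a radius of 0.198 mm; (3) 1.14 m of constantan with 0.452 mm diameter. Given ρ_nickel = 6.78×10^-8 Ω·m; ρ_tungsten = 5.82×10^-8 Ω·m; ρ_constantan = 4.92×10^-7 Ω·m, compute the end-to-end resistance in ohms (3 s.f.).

Seg 1: A = π(d/2)² = π(1.4950e-04 m)² = 7.022e-08 m²
R_1 = (6.78×10^-8)(2.29)/(7.022e-08) = 2.211 Ω
Seg 2: A = πr² = π(1.9800e-04 m)² = 1.232e-07 m²
R_2 = (5.82×10^-8)(0.605)/(1.232e-07) = 0.2859 Ω
Seg 3: A = π(d/2)² = π(2.2600e-04 m)² = 1.605e-07 m²
R_3 = (4.92×10^-7)(1.14)/(1.605e-07) = 3.495 Ω
R_total = R_1 + R_2 + R_3 = 5.99 Ω

5.99 Ω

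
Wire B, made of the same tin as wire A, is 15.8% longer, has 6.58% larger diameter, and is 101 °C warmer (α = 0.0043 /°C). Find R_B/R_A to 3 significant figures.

R ∝ ρL/d² with ρ ∝ (1+αΔT), so R_B/R_A = (1 + 15.8/100) × (1 + 6.58/100)⁻² × (1 + 0.0043×101)
= 1.158 × 0.8803 × 1.434 = 1.46

1.46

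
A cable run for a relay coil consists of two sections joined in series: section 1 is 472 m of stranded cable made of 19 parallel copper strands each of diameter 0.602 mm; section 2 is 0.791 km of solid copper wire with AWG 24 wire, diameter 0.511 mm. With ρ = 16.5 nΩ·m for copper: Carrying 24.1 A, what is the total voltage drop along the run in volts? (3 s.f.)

ρ = 16.5 nΩ·m = 1.65×10^-8 Ω·m
Section 1: A_strand = π(3.0100e-04)² = 2.846e-07 m²; R₁ = ρL/(N·A_s) = (1.65×10^-8)(472)/(19×2.846e-07) = 1.44 Ω
Section 2: A = π(0.511/2 mm)² = π(2.5550e-04 m)² = 2.051e-07 m²
R₂ = (1.65×10^-8)(791)/(2.051e-07) = 63.64 Ω
R = R₁ + R₂ = 65.08 Ω
V = IR = 24.1 × 65.08 = 1570 V

1570 V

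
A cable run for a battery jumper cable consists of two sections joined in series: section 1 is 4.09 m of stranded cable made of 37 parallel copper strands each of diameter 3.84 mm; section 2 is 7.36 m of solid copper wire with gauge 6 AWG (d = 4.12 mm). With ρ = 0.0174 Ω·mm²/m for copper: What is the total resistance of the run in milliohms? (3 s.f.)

ρ = 0.0174 Ω·mm²/m = 1.74×10^-8 Ω·m
Section 1: A_strand = π(1.9200e-03)² = 1.158e-05 m²; R₁ = ρL/(N·A_s) = (1.74×10^-8)(4.09)/(37×1.158e-05) = 1.661×10^-4 Ω
Section 2: A = π(4.12/2 mm)² = π(2.0600e-03 m)² = 1.333e-05 m²
R₂ = (1.74×10^-8)(7.36)/(1.333e-05) = 0.009606 Ω
R = R₁ + R₂ = 9.77 mΩ

9.77 mΩ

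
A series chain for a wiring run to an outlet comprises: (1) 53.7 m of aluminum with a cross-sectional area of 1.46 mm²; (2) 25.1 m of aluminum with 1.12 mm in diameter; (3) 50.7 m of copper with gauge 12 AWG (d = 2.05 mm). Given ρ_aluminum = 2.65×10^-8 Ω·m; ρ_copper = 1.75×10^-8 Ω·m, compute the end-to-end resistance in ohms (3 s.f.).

1.92 Ω

Seg 1: A = 1.46 mm² = 1.460e-06 m²
R_1 = (2.65×10^-8)(53.7)/(1.460e-06) = 0.9747 Ω
Seg 2: A = π(d/2)² = π(5.6000e-04 m)² = 9.852e-07 m²
R_2 = (2.65×10^-8)(25.1)/(9.852e-07) = 0.6751 Ω
Seg 3: A = π(2.05/2 mm)² = π(1.0250e-03 m)² = 3.301e-06 m²
R_3 = (1.75×10^-8)(50.7)/(3.301e-06) = 0.2688 Ω
R_total = R_1 + R_2 + R_3 = 1.92 Ω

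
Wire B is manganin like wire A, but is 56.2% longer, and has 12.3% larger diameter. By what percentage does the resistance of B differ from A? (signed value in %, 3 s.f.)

23.9%

R ∝ L/d², so R_B/R_A = (1 + 56.2/100) × (1 + 12.3/100)⁻²
= 1.562 × 0.7929 = 1.239
(R_B − R_A)/R_A = 1.239 − 1 = 23.9%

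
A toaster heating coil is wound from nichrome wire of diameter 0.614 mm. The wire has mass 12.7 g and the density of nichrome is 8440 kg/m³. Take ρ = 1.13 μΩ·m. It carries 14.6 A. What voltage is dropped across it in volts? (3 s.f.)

ρ = 1.13 μΩ·m = 1.13×10^-6 Ω·m
A = π(d/2)² = π(3.0700e-04 m)² = 2.9609e-07 m²
L = m/(density·A) = 0.0127/(8440×2.9609e-07) = 5.082 m
R = ρL/A = (1.13×10^-6)(5.082)/(2.9609e-07) = 19.39 Ω
V = IR = 14.6 × 19.39 = 283 V

283 V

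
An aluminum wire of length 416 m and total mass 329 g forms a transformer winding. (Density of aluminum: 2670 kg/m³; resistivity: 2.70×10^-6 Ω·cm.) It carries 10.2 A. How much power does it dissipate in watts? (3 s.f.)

ρ = 2.70×10^-6 Ω·cm = 2.70×10^-8 Ω·m
A = m/(density·L) = 0.329/(2670×416) = 2.9620e-07 m²
R = ρL/A = (2.70×10^-8)(416)/(2.9620e-07) = 37.92 Ω
P = I²R = (10.2)² × 37.92 = 3950 W

3950 W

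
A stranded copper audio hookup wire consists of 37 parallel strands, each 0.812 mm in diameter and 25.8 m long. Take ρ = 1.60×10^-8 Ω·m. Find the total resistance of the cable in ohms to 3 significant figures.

A_strand = π(4.0600e-04 m)² = 5.178e-07 m²
R_strand = ρL/A = (1.60×10^-8)(25.8)/(5.178e-07) = 0.7971 Ω
R_total = R_strand/N = 0.7971/37 = 0.0215 Ω

0.0215 Ω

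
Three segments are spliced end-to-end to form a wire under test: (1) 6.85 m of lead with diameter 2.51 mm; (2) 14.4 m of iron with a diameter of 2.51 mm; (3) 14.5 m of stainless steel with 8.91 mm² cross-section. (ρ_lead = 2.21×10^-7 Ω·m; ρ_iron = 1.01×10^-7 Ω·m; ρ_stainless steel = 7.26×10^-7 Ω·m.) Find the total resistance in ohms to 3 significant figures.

1.78 Ω

Seg 1: A = π(d/2)² = π(1.2550e-03 m)² = 4.948e-06 m²
R_1 = (2.21×10^-7)(6.85)/(4.948e-06) = 0.3059 Ω
Seg 2: A = π(d/2)² = π(1.2550e-03 m)² = 4.948e-06 m²
R_2 = (1.01×10^-7)(14.4)/(4.948e-06) = 0.2939 Ω
Seg 3: A = 8.91 mm² = 8.910e-06 m²
R_3 = (7.26×10^-7)(14.5)/(8.910e-06) = 1.181 Ω
R_total = R_1 + R_2 + R_3 = 1.78 Ω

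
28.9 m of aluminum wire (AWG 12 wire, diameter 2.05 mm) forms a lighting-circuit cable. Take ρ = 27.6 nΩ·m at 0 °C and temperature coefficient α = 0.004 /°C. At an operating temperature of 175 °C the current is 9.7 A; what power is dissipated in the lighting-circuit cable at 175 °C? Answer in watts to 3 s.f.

38.7 W

ρ = 27.6 nΩ·m = 2.76×10^-8 Ω·m
A = π(2.05/2 mm)² = π(1.0250e-03 m)² = 3.301e-06 m²
R₍0₎ = ρL/A = (2.76×10^-8)(28.9)/(3.301e-06) = 0.2417 Ω
R₍175₎ = R₍0₎(1 + αΔT) = 0.2417 × (1 + 0.004×175) = 0.4108 Ω
P = I²R = (9.7)² × 0.4108 = 38.7 W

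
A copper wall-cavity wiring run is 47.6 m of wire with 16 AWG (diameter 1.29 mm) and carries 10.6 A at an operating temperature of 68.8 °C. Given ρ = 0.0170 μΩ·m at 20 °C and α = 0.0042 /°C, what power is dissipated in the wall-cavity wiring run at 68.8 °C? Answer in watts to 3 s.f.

ρ = 0.0170 μΩ·m = 1.70×10^-8 Ω·m
A = π(1.29/2 mm)² = π(6.4500e-04 m)² = 1.307e-06 m²
R₍20₎ = ρL/A = (1.70×10^-8)(47.6)/(1.307e-06) = 0.6191 Ω
R₍68.8₎ = R₍20₎(1 + αΔT) = 0.6191 × (1 + 0.0042×48.8) = 0.746 Ω
P = I²R = (10.6)² × 0.746 = 83.8 W

83.8 W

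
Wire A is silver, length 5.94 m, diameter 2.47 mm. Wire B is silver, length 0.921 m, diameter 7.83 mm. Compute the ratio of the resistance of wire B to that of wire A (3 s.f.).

0.0154

R ∝ ρL/d², so R_B/R_A = (L_B/L_A) × (d_A/d_B)²
= (0.921/5.94) × (2.47/7.83)² = 0.0154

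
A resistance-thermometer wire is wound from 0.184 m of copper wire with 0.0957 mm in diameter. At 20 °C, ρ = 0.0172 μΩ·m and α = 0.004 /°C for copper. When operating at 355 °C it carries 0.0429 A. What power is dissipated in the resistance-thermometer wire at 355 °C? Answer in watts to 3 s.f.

0.00189 W

ρ = 0.0172 μΩ·m = 1.72×10^-8 Ω·m
A = π(d/2)² = π(4.7850e-05 m)² = 7.193e-09 m²
R₍20₎ = ρL/A = (1.72×10^-8)(0.184)/(7.193e-09) = 0.44 Ω
R₍355₎ = R₍20₎(1 + αΔT) = 0.44 × (1 + 0.004×335) = 1.03 Ω
P = I²R = (0.0429)² × 1.03 = 0.00189 W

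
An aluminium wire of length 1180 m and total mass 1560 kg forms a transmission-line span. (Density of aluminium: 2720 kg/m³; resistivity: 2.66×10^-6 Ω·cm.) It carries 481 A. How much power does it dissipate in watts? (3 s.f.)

ρ = 2.66×10^-6 Ω·cm = 2.66×10^-8 Ω·m
A = m/(density·L) = 1560/(2720×1180) = 4.8604e-04 m²
R = ρL/A = (2.66×10^-8)(1180)/(4.8604e-04) = 0.06458 Ω
P = I²R = (481)² × 0.06458 = 14900 W

14900 W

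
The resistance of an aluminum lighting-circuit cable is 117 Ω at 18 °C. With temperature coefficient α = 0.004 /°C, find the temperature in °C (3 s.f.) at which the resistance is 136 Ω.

R = R₀(1 + α(T − T₀)) ⇒ T = T₀ + (R/R₀ − 1)/α
T = 18 + (136/117 − 1)/0.004 = 18 + (0.1624)/0.004 = 58.6 °C

58.6 °C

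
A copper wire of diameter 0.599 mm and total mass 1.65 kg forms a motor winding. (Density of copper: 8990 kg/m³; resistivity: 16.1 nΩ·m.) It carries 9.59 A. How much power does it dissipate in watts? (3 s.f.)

3420 W

ρ = 16.1 nΩ·m = 1.61×10^-8 Ω·m
A = π(d/2)² = π(2.9950e-04 m)² = 2.8180e-07 m²
L = m/(density·A) = 1.65/(8990×2.8180e-07) = 651.3 m
R = ρL/A = (1.61×10^-8)(651.3)/(2.8180e-07) = 37.21 Ω
P = I²R = (9.59)² × 37.21 = 3420 W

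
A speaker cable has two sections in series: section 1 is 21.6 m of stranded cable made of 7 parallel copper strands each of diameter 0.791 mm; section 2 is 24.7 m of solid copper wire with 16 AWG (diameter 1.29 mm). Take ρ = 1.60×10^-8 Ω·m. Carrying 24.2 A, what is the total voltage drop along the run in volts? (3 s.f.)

Section 1: A_strand = π(3.9550e-04)² = 4.914e-07 m²; R₁ = ρL/(N·A_s) = (1.60×10^-8)(21.6)/(7×4.914e-07) = 0.1005 Ω
Section 2: A = π(1.29/2 mm)² = π(6.4500e-04 m)² = 1.307e-06 m²
R₂ = (1.60×10^-8)(24.7)/(1.307e-06) = 0.3024 Ω
R = R₁ + R₂ = 0.4028 Ω
V = IR = 24.2 × 0.4028 = 9.75 V

9.75 V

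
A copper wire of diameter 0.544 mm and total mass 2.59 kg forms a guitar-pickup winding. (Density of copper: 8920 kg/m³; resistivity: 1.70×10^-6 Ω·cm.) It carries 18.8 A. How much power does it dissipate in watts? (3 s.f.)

ρ = 1.70×10^-6 Ω·cm = 1.70×10^-8 Ω·m
A = π(d/2)² = π(2.7200e-04 m)² = 2.3243e-07 m²
L = m/(density·A) = 2.59/(8920×2.3243e-07) = 1249 m
R = ρL/A = (1.70×10^-8)(1249)/(2.3243e-07) = 91.37 Ω
P = I²R = (18.8)² × 91.37 = 32300 W

32300 W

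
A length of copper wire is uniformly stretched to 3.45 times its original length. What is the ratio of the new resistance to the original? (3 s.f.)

11.9

Volume constant ⇒ A' = A/k with k = 3.45. R' = ρ(kL)/(A/k) = k²R.
Factor = 11.9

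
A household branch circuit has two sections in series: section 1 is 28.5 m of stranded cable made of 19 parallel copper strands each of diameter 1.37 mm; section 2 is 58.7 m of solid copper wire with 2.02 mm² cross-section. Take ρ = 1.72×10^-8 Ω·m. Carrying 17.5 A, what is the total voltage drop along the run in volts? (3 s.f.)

Section 1: A_strand = π(6.8500e-04)² = 1.474e-06 m²; R₁ = ρL/(N·A_s) = (1.72×10^-8)(28.5)/(19×1.474e-06) = 0.0175 Ω
Section 2: A = 2.02 mm² = 2.020e-06 m²
R₂ = (1.72×10^-8)(58.7)/(2.020e-06) = 0.4998 Ω
R = R₁ + R₂ = 0.5173 Ω
V = IR = 17.5 × 0.5173 = 9.05 V

9.05 V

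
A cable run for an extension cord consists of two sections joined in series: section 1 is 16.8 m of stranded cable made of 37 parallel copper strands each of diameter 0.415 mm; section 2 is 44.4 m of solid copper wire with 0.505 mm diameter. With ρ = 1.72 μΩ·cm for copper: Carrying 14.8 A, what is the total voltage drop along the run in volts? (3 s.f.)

ρ = 1.72 μΩ·cm = 1.72×10^-8 Ω·m
Section 1: A_strand = π(2.0750e-04)² = 1.353e-07 m²; R₁ = ρL/(N·A_s) = (1.72×10^-8)(16.8)/(37×1.353e-07) = 0.05774 Ω
Section 2: A = π(d/2)² = π(2.5250e-04 m)² = 2.003e-07 m²
R₂ = (1.72×10^-8)(44.4)/(2.003e-07) = 3.813 Ω
R = R₁ + R₂ = 3.87 Ω
V = IR = 14.8 × 3.87 = 57.3 V

57.3 V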